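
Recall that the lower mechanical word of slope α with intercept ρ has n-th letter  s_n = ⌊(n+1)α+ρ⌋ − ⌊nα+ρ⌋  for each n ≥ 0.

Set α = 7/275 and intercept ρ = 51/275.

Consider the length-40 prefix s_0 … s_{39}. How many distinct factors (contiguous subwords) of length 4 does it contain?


t_n = ⌊(n·7+51)/275⌋ for n = 0 … 40:
  n=0…9: ⌊51/275⌋=0 ⌊58/275⌋=0 ⌊65/275⌋=0 ⌊72/275⌋=0 ⌊79/275⌋=0 ⌊86/275⌋=0 ⌊93/275⌋=0 ⌊100/275⌋=0 ⌊107/275⌋=0 ⌊114/275⌋=0
  n=10…19: ⌊121/275⌋=0 ⌊128/275⌋=0 ⌊135/275⌋=0 ⌊142/275⌋=0 ⌊149/275⌋=0 ⌊156/275⌋=0 ⌊163/275⌋=0 ⌊170/275⌋=0 ⌊177/275⌋=0 ⌊184/275⌋=0
  n=20…29: ⌊191/275⌋=0 ⌊198/275⌋=0 ⌊205/275⌋=0 ⌊212/275⌋=0 ⌊219/275⌋=0 ⌊226/275⌋=0 ⌊233/275⌋=0 ⌊240/275⌋=0 ⌊247/275⌋=0 ⌊254/275⌋=0
  n=30…39: ⌊261/275⌋=0 ⌊268/275⌋=0 ⌊275/275⌋=1 ⌊282/275⌋=1 ⌊289/275⌋=1 ⌊296/275⌋=1 ⌊303/275⌋=1 ⌊310/275⌋=1 ⌊317/275⌋=1 ⌊324/275⌋=1
  n=40: ⌊331/275⌋=1
s_n = t_(n+1) − t_n for n = 0 … 39 gives
prefix = 0000000000000000000000000000000100000000
slide a length-4 window over [0..3] … [36..39] (37 windows); first occurrence of each distinct factor:
  [  0..  3] 0000
  [ 28.. 31] 0001
  [ 29.. 32] 0010
  [ 30.. 33] 0100
  [ 31.. 34] 1000
  (the other 32 windows repeat one of these)
distinct factors: {0000, 0001, 0010, 0100, 1000}
count = 5  (Sturmian bound for length 4 is 5)

5


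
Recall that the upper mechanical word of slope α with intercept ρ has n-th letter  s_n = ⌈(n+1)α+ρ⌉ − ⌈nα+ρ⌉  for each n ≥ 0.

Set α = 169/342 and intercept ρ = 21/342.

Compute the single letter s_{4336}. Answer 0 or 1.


1

(n+1)α + ρ = (4337·169 + 21) / 342 = 732974/342
nα + ρ     = (4336·169 + 21) / 342 = 732805/342
⌈732974/342⌉ = 2144,  ⌈732805/342⌉ = 2143
s_{4336} = 2144 − 2143 = 1


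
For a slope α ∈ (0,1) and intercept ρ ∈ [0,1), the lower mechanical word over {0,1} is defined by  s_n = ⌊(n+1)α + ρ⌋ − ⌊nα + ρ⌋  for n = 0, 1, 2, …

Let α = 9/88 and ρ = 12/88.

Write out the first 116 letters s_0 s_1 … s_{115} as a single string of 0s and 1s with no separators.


00000000100000000010000000010000000001000000000100000000010000000001000000001000000000100000000010000000001000000001

n=0: ⌊(1·9+12)/88⌋ − ⌊(0·9+12)/88⌋ = ⌊21/88⌋ − ⌊12/88⌋ = 0 − 0 = 0
n=1: ⌊(2·9+12)/88⌋ − ⌊(1·9+12)/88⌋ = ⌊30/88⌋ − ⌊21/88⌋ = 0 − 0 = 0
n=2: ⌊(3·9+12)/88⌋ − ⌊(2·9+12)/88⌋ = ⌊39/88⌋ − ⌊30/88⌋ = 0 − 0 = 0
n=3: ⌊(4·9+12)/88⌋ − ⌊(3·9+12)/88⌋ = ⌊48/88⌋ − ⌊39/88⌋ = 0 − 0 = 0
n=4: ⌊(5·9+12)/88⌋ − ⌊(4·9+12)/88⌋ = ⌊57/88⌋ − ⌊48/88⌋ = 0 − 0 = 0
n=5: ⌊(6·9+12)/88⌋ − ⌊(5·9+12)/88⌋ = ⌊66/88⌋ − ⌊57/88⌋ = 0 − 0 = 0
n=6: ⌊(7·9+12)/88⌋ − ⌊(6·9+12)/88⌋ = ⌊75/88⌋ − ⌊66/88⌋ = 0 − 0 = 0
n=7: ⌊(8·9+12)/88⌋ − ⌊(7·9+12)/88⌋ = ⌊84/88⌋ − ⌊75/88⌋ = 0 − 0 = 0
n=8: ⌊(9·9+12)/88⌋ − ⌊(8·9+12)/88⌋ = ⌊93/88⌋ − ⌊84/88⌋ = 1 − 0 = 1
n=9: ⌊(10·9+12)/88⌋ − ⌊(9·9+12)/88⌋ = ⌊102/88⌋ − ⌊93/88⌋ = 1 − 1 = 0
n=10: ⌊(11·9+12)/88⌋ − ⌊(10·9+12)/88⌋ = ⌊111/88⌋ − ⌊102/88⌋ = 1 − 1 = 0
n=11: ⌊(12·9+12)/88⌋ − ⌊(11·9+12)/88⌋ = ⌊120/88⌋ − ⌊111/88⌋ = 1 − 1 = 0
n=12: ⌊(13·9+12)/88⌋ − ⌊(12·9+12)/88⌋ = ⌊129/88⌋ − ⌊120/88⌋ = 1 − 1 = 0
n=13: ⌊(14·9+12)/88⌋ − ⌊(13·9+12)/88⌋ = ⌊138/88⌋ − ⌊129/88⌋ = 1 − 1 = 0
n=14: ⌊(15·9+12)/88⌋ − ⌊(14·9+12)/88⌋ = ⌊147/88⌋ − ⌊138/88⌋ = 1 − 1 = 0
n=15: ⌊(16·9+12)/88⌋ − ⌊(15·9+12)/88⌋ = ⌊156/88⌋ − ⌊147/88⌋ = 1 − 1 = 0
n=16: ⌊(17·9+12)/88⌋ − ⌊(16·9+12)/88⌋ = ⌊165/88⌋ − ⌊156/88⌋ = 1 − 1 = 0
n=17: ⌊(18·9+12)/88⌋ − ⌊(17·9+12)/88⌋ = ⌊174/88⌋ − ⌊165/88⌋ = 1 − 1 = 0
n=18: ⌊(19·9+12)/88⌋ − ⌊(18·9+12)/88⌋ = ⌊183/88⌋ − ⌊174/88⌋ = 2 − 1 = 1
n=19: ⌊(20·9+12)/88⌋ − ⌊(19·9+12)/88⌋ = ⌊192/88⌋ − ⌊183/88⌋ = 2 − 2 = 0
n=20: ⌊(21·9+12)/88⌋ − ⌊(20·9+12)/88⌋ = ⌊201/88⌋ − ⌊192/88⌋ = 2 − 2 = 0
n=21: ⌊(22·9+12)/88⌋ − ⌊(21·9+12)/88⌋ = ⌊210/88⌋ − ⌊201/88⌋ = 2 − 2 = 0
n=22: ⌊(23·9+12)/88⌋ − ⌊(22·9+12)/88⌋ = ⌊219/88⌋ − ⌊210/88⌋ = 2 − 2 = 0
n=23: ⌊(24·9+12)/88⌋ − ⌊(23·9+12)/88⌋ = ⌊228/88⌋ − ⌊219/88⌋ = 2 − 2 = 0
n=24: ⌊(25·9+12)/88⌋ − ⌊(24·9+12)/88⌋ = ⌊237/88⌋ − ⌊228/88⌋ = 2 − 2 = 0
n=25: ⌊(26·9+12)/88⌋ − ⌊(25·9+12)/88⌋ = ⌊246/88⌋ − ⌊237/88⌋ = 2 − 2 = 0
n=26: ⌊(27·9+12)/88⌋ − ⌊(26·9+12)/88⌋ = ⌊255/88⌋ − ⌊246/88⌋ = 2 − 2 = 0
n=27: ⌊(28·9+12)/88⌋ − ⌊(27·9+12)/88⌋ = ⌊264/88⌋ − ⌊255/88⌋ = 3 − 2 = 1
n=28: ⌊(29·9+12)/88⌋ − ⌊(28·9+12)/88⌋ = ⌊273/88⌋ − ⌊264/88⌋ = 3 − 3 = 0
n=29: ⌊(30·9+12)/88⌋ − ⌊(29·9+12)/88⌋ = ⌊282/88⌋ − ⌊273/88⌋ = 3 − 3 = 0
n=30: ⌊(31·9+12)/88⌋ − ⌊(30·9+12)/88⌋ = ⌊291/88⌋ − ⌊282/88⌋ = 3 − 3 = 0
n=31: ⌊(32·9+12)/88⌋ − ⌊(31·9+12)/88⌋ = ⌊300/88⌋ − ⌊291/88⌋ = 3 − 3 = 0
n=32: ⌊(33·9+12)/88⌋ − ⌊(32·9+12)/88⌋ = ⌊309/88⌋ − ⌊300/88⌋ = 3 − 3 = 0
n=33: ⌊(34·9+12)/88⌋ − ⌊(33·9+12)/88⌋ = ⌊318/88⌋ − ⌊309/88⌋ = 3 − 3 = 0
n=34: ⌊(35·9+12)/88⌋ − ⌊(34·9+12)/88⌋ = ⌊327/88⌋ − ⌊318/88⌋ = 3 − 3 = 0
n=35: ⌊(36·9+12)/88⌋ − ⌊(35·9+12)/88⌋ = ⌊336/88⌋ − ⌊327/88⌋ = 3 − 3 = 0
n=36: ⌊(37·9+12)/88⌋ − ⌊(36·9+12)/88⌋ = ⌊345/88⌋ − ⌊336/88⌋ = 3 − 3 = 0
n=37: ⌊(38·9+12)/88⌋ − ⌊(37·9+12)/88⌋ = ⌊354/88⌋ − ⌊345/88⌋ = 4 − 3 = 1
n=38: ⌊(39·9+12)/88⌋ − ⌊(38·9+12)/88⌋ = ⌊363/88⌋ − ⌊354/88⌋ = 4 − 4 = 0
n=39: ⌊(40·9+12)/88⌋ − ⌊(39·9+12)/88⌋ = ⌊372/88⌋ − ⌊363/88⌋ = 4 − 4 = 0
n=40: ⌊(41·9+12)/88⌋ − ⌊(40·9+12)/88⌋ = ⌊381/88⌋ − ⌊372/88⌋ = 4 − 4 = 0
n=41: ⌊(42·9+12)/88⌋ − ⌊(41·9+12)/88⌋ = ⌊390/88⌋ − ⌊381/88⌋ = 4 − 4 = 0
n=42: ⌊(43·9+12)/88⌋ − ⌊(42·9+12)/88⌋ = ⌊399/88⌋ − ⌊390/88⌋ = 4 − 4 = 0
n=43: ⌊(44·9+12)/88⌋ − ⌊(43·9+12)/88⌋ = ⌊408/88⌋ − ⌊399/88⌋ = 4 − 4 = 0
n=44: ⌊(45·9+12)/88⌋ − ⌊(44·9+12)/88⌋ = ⌊417/88⌋ − ⌊408/88⌋ = 4 − 4 = 0
n=45: ⌊(46·9+12)/88⌋ − ⌊(45·9+12)/88⌋ = ⌊426/88⌋ − ⌊417/88⌋ = 4 − 4 = 0
n=46: ⌊(47·9+12)/88⌋ − ⌊(46·9+12)/88⌋ = ⌊435/88⌋ − ⌊426/88⌋ = 4 − 4 = 0
n=47: ⌊(48·9+12)/88⌋ − ⌊(47·9+12)/88⌋ = ⌊444/88⌋ − ⌊435/88⌋ = 5 − 4 = 1
n=48: ⌊(49·9+12)/88⌋ − ⌊(48·9+12)/88⌋ = ⌊453/88⌋ − ⌊444/88⌋ = 5 − 5 = 0
n=49: ⌊(50·9+12)/88⌋ − ⌊(49·9+12)/88⌋ = ⌊462/88⌋ − ⌊453/88⌋ = 5 − 5 = 0
n=50: ⌊(51·9+12)/88⌋ − ⌊(50·9+12)/88⌋ = ⌊471/88⌋ − ⌊462/88⌋ = 5 − 5 = 0
n=51: ⌊(52·9+12)/88⌋ − ⌊(51·9+12)/88⌋ = ⌊480/88⌋ − ⌊471/88⌋ = 5 − 5 = 0
n=52: ⌊(53·9+12)/88⌋ − ⌊(52·9+12)/88⌋ = ⌊489/88⌋ − ⌊480/88⌋ = 5 − 5 = 0
n=53: ⌊(54·9+12)/88⌋ − ⌊(53·9+12)/88⌋ = ⌊498/88⌋ − ⌊489/88⌋ = 5 − 5 = 0
n=54: ⌊(55·9+12)/88⌋ − ⌊(54·9+12)/88⌋ = ⌊507/88⌋ − ⌊498/88⌋ = 5 − 5 = 0
n=55: ⌊(56·9+12)/88⌋ − ⌊(55·9+12)/88⌋ = ⌊516/88⌋ − ⌊507/88⌋ = 5 − 5 = 0
n=56: ⌊(57·9+12)/88⌋ − ⌊(56·9+12)/88⌋ = ⌊525/88⌋ − ⌊516/88⌋ = 5 − 5 = 0
n=57: ⌊(58·9+12)/88⌋ − ⌊(57·9+12)/88⌋ = ⌊534/88⌋ − ⌊525/88⌋ = 6 − 5 = 1
n=58: ⌊(59·9+12)/88⌋ − ⌊(58·9+12)/88⌋ = ⌊543/88⌋ − ⌊534/88⌋ = 6 − 6 = 0
n=59: ⌊(60·9+12)/88⌋ − ⌊(59·9+12)/88⌋ = ⌊552/88⌋ − ⌊543/88⌋ = 6 − 6 = 0
n=60: ⌊(61·9+12)/88⌋ − ⌊(60·9+12)/88⌋ = ⌊561/88⌋ − ⌊552/88⌋ = 6 − 6 = 0
n=61: ⌊(62·9+12)/88⌋ − ⌊(61·9+12)/88⌋ = ⌊570/88⌋ − ⌊561/88⌋ = 6 − 6 = 0
n=62: ⌊(63·9+12)/88⌋ − ⌊(62·9+12)/88⌋ = ⌊579/88⌋ − ⌊570/88⌋ = 6 − 6 = 0
n=63: ⌊(64·9+12)/88⌋ − ⌊(63·9+12)/88⌋ = ⌊588/88⌋ − ⌊579/88⌋ = 6 − 6 = 0
n=64: ⌊(65·9+12)/88⌋ − ⌊(64·9+12)/88⌋ = ⌊597/88⌋ − ⌊588/88⌋ = 6 − 6 = 0
n=65: ⌊(66·9+12)/88⌋ − ⌊(65·9+12)/88⌋ = ⌊606/88⌋ − ⌊597/88⌋ = 6 − 6 = 0
n=66: ⌊(67·9+12)/88⌋ − ⌊(66·9+12)/88⌋ = ⌊615/88⌋ − ⌊606/88⌋ = 6 − 6 = 0
n=67: ⌊(68·9+12)/88⌋ − ⌊(67·9+12)/88⌋ = ⌊624/88⌋ − ⌊615/88⌋ = 7 − 6 = 1
n=68: ⌊(69·9+12)/88⌋ − ⌊(68·9+12)/88⌋ = ⌊633/88⌋ − ⌊624/88⌋ = 7 − 7 = 0
n=69: ⌊(70·9+12)/88⌋ − ⌊(69·9+12)/88⌋ = ⌊642/88⌋ − ⌊633/88⌋ = 7 − 7 = 0
n=70: ⌊(71·9+12)/88⌋ − ⌊(70·9+12)/88⌋ = ⌊651/88⌋ − ⌊642/88⌋ = 7 − 7 = 0
n=71: ⌊(72·9+12)/88⌋ − ⌊(71·9+12)/88⌋ = ⌊660/88⌋ − ⌊651/88⌋ = 7 − 7 = 0
n=72: ⌊(73·9+12)/88⌋ − ⌊(72·9+12)/88⌋ = ⌊669/88⌋ − ⌊660/88⌋ = 7 − 7 = 0
n=73: ⌊(74·9+12)/88⌋ − ⌊(73·9+12)/88⌋ = ⌊678/88⌋ − ⌊669/88⌋ = 7 − 7 = 0
n=74: ⌊(75·9+12)/88⌋ − ⌊(74·9+12)/88⌋ = ⌊687/88⌋ − ⌊678/88⌋ = 7 − 7 = 0
n=75: ⌊(76·9+12)/88⌋ − ⌊(75·9+12)/88⌋ = ⌊696/88⌋ − ⌊687/88⌋ = 7 − 7 = 0
n=76: ⌊(77·9+12)/88⌋ − ⌊(76·9+12)/88⌋ = ⌊705/88⌋ − ⌊696/88⌋ = 8 − 7 = 1
n=77: ⌊(78·9+12)/88⌋ − ⌊(77·9+12)/88⌋ = ⌊714/88⌋ − ⌊705/88⌋ = 8 − 8 = 0
n=78: ⌊(79·9+12)/88⌋ − ⌊(78·9+12)/88⌋ = ⌊723/88⌋ − ⌊714/88⌋ = 8 − 8 = 0
n=79: ⌊(80·9+12)/88⌋ − ⌊(79·9+12)/88⌋ = ⌊732/88⌋ − ⌊723/88⌋ = 8 − 8 = 0
n=80: ⌊(81·9+12)/88⌋ − ⌊(80·9+12)/88⌋ = ⌊741/88⌋ − ⌊732/88⌋ = 8 − 8 = 0
n=81: ⌊(82·9+12)/88⌋ − ⌊(81·9+12)/88⌋ = ⌊750/88⌋ − ⌊741/88⌋ = 8 − 8 = 0
n=82: ⌊(83·9+12)/88⌋ − ⌊(82·9+12)/88⌋ = ⌊759/88⌋ − ⌊750/88⌋ = 8 − 8 = 0
n=83: ⌊(84·9+12)/88⌋ − ⌊(83·9+12)/88⌋ = ⌊768/88⌋ − ⌊759/88⌋ = 8 − 8 = 0
n=84: ⌊(85·9+12)/88⌋ − ⌊(84·9+12)/88⌋ = ⌊777/88⌋ − ⌊768/88⌋ = 8 − 8 = 0
n=85: ⌊(86·9+12)/88⌋ − ⌊(85·9+12)/88⌋ = ⌊786/88⌋ − ⌊777/88⌋ = 8 − 8 = 0
n=86: ⌊(87·9+12)/88⌋ − ⌊(86·9+12)/88⌋ = ⌊795/88⌋ − ⌊786/88⌋ = 9 − 8 = 1
n=87: ⌊(88·9+12)/88⌋ − ⌊(87·9+12)/88⌋ = ⌊804/88⌋ − ⌊795/88⌋ = 9 − 9 = 0
n=88: ⌊(89·9+12)/88⌋ − ⌊(88·9+12)/88⌋ = ⌊813/88⌋ − ⌊804/88⌋ = 9 − 9 = 0
n=89: ⌊(90·9+12)/88⌋ − ⌊(89·9+12)/88⌋ = ⌊822/88⌋ − ⌊813/88⌋ = 9 − 9 = 0
n=90: ⌊(91·9+12)/88⌋ − ⌊(90·9+12)/88⌋ = ⌊831/88⌋ − ⌊822/88⌋ = 9 − 9 = 0
n=91: ⌊(92·9+12)/88⌋ − ⌊(91·9+12)/88⌋ = ⌊840/88⌋ − ⌊831/88⌋ = 9 − 9 = 0
n=92: ⌊(93·9+12)/88⌋ − ⌊(92·9+12)/88⌋ = ⌊849/88⌋ − ⌊840/88⌋ = 9 − 9 = 0
n=93: ⌊(94·9+12)/88⌋ − ⌊(93·9+12)/88⌋ = ⌊858/88⌋ − ⌊849/88⌋ = 9 − 9 = 0
n=94: ⌊(95·9+12)/88⌋ − ⌊(94·9+12)/88⌋ = ⌊867/88⌋ − ⌊858/88⌋ = 9 − 9 = 0
n=95: ⌊(96·9+12)/88⌋ − ⌊(95·9+12)/88⌋ = ⌊876/88⌋ − ⌊867/88⌋ = 9 − 9 = 0
n=96: ⌊(97·9+12)/88⌋ − ⌊(96·9+12)/88⌋ = ⌊885/88⌋ − ⌊876/88⌋ = 10 − 9 = 1
n=97: ⌊(98·9+12)/88⌋ − ⌊(97·9+12)/88⌋ = ⌊894/88⌋ − ⌊885/88⌋ = 10 − 10 = 0
n=98: ⌊(99·9+12)/88⌋ − ⌊(98·9+12)/88⌋ = ⌊903/88⌋ − ⌊894/88⌋ = 10 − 10 = 0
n=99: ⌊(100·9+12)/88⌋ − ⌊(99·9+12)/88⌋ = ⌊912/88⌋ − ⌊903/88⌋ = 10 − 10 = 0
n=100: ⌊(101·9+12)/88⌋ − ⌊(100·9+12)/88⌋ = ⌊921/88⌋ − ⌊912/88⌋ = 10 − 10 = 0
n=101: ⌊(102·9+12)/88⌋ − ⌊(101·9+12)/88⌋ = ⌊930/88⌋ − ⌊921/88⌋ = 10 − 10 = 0
n=102: ⌊(103·9+12)/88⌋ − ⌊(102·9+12)/88⌋ = ⌊939/88⌋ − ⌊930/88⌋ = 10 − 10 = 0
n=103: ⌊(104·9+12)/88⌋ − ⌊(103·9+12)/88⌋ = ⌊948/88⌋ − ⌊939/88⌋ = 10 − 10 = 0
n=104: ⌊(105·9+12)/88⌋ − ⌊(104·9+12)/88⌋ = ⌊957/88⌋ − ⌊948/88⌋ = 10 − 10 = 0
n=105: ⌊(106·9+12)/88⌋ − ⌊(105·9+12)/88⌋ = ⌊966/88⌋ − ⌊957/88⌋ = 10 − 10 = 0
n=106: ⌊(107·9+12)/88⌋ − ⌊(106·9+12)/88⌋ = ⌊975/88⌋ − ⌊966/88⌋ = 11 − 10 = 1
n=107: ⌊(108·9+12)/88⌋ − ⌊(107·9+12)/88⌋ = ⌊984/88⌋ − ⌊975/88⌋ = 11 − 11 = 0
n=108: ⌊(109·9+12)/88⌋ − ⌊(108·9+12)/88⌋ = ⌊993/88⌋ − ⌊984/88⌋ = 11 − 11 = 0
n=109: ⌊(110·9+12)/88⌋ − ⌊(109·9+12)/88⌋ = ⌊1002/88⌋ − ⌊993/88⌋ = 11 − 11 = 0
n=110: ⌊(111·9+12)/88⌋ − ⌊(110·9+12)/88⌋ = ⌊1011/88⌋ − ⌊1002/88⌋ = 11 − 11 = 0
n=111: ⌊(112·9+12)/88⌋ − ⌊(111·9+12)/88⌋ = ⌊1020/88⌋ − ⌊1011/88⌋ = 11 − 11 = 0
n=112: ⌊(113·9+12)/88⌋ − ⌊(112·9+12)/88⌋ = ⌊1029/88⌋ − ⌊1020/88⌋ = 11 − 11 = 0
n=113: ⌊(114·9+12)/88⌋ − ⌊(113·9+12)/88⌋ = ⌊1038/88⌋ − ⌊1029/88⌋ = 11 − 11 = 0
n=114: ⌊(115·9+12)/88⌋ − ⌊(114·9+12)/88⌋ = ⌊1047/88⌋ − ⌊1038/88⌋ = 11 − 11 = 0
n=115: ⌊(116·9+12)/88⌋ − ⌊(115·9+12)/88⌋ = ⌊1056/88⌋ − ⌊1047/88⌋ = 12 − 11 = 1


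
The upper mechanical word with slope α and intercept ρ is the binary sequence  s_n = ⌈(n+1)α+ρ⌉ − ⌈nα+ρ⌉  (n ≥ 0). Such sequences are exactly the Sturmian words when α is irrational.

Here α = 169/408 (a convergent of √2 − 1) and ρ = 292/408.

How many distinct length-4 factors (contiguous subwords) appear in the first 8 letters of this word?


4

t_n = ⌈(n·169+292)/408⌉ for n = 0 … 8:
  n=0…8: ⌈292/408⌉=1 ⌈461/408⌉=2 ⌈630/408⌉=2 ⌈799/408⌉=2 ⌈968/408⌉=3 ⌈1137/408⌉=3 ⌈1306/408⌉=4 ⌈1475/408⌉=4 ⌈1644/408⌉=5
s_n = t_(n+1) − t_n for n = 0 … 7 gives
prefix = 10010101
slide a length-4 window over [0..3] … [4..7] (5 windows); first occurrence of each distinct factor:
  [  0..  3] 1001
  [  1..  4] 0010
  [  2..  5] 0101
  [  3..  6] 1010
  (the other 1 window repeats one of these)
distinct factors: {0010, 0101, 1001, 1010}
count = 4  (Sturmian bound for length 4 is 5)


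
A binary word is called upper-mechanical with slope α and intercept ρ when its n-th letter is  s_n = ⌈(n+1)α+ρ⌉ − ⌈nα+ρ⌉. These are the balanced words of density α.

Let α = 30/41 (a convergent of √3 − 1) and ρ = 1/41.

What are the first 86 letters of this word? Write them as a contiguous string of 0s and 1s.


n=0: ⌈(1·30+1)/41⌉ − ⌈(0·30+1)/41⌉ = ⌈31/41⌉ − ⌈1/41⌉ = 1 − 1 = 0
n=1: ⌈(2·30+1)/41⌉ − ⌈(1·30+1)/41⌉ = ⌈61/41⌉ − ⌈31/41⌉ = 2 − 1 = 1
n=2: ⌈(3·30+1)/41⌉ − ⌈(2·30+1)/41⌉ = ⌈91/41⌉ − ⌈61/41⌉ = 3 − 2 = 1
n=3: ⌈(4·30+1)/41⌉ − ⌈(3·30+1)/41⌉ = ⌈121/41⌉ − ⌈91/41⌉ = 3 − 3 = 0
n=4: ⌈(5·30+1)/41⌉ − ⌈(4·30+1)/41⌉ = ⌈151/41⌉ − ⌈121/41⌉ = 4 − 3 = 1
n=5: ⌈(6·30+1)/41⌉ − ⌈(5·30+1)/41⌉ = ⌈181/41⌉ − ⌈151/41⌉ = 5 − 4 = 1
n=6: ⌈(7·30+1)/41⌉ − ⌈(6·30+1)/41⌉ = ⌈211/41⌉ − ⌈181/41⌉ = 6 − 5 = 1
n=7: ⌈(8·30+1)/41⌉ − ⌈(7·30+1)/41⌉ = ⌈241/41⌉ − ⌈211/41⌉ = 6 − 6 = 0
n=8: ⌈(9·30+1)/41⌉ − ⌈(8·30+1)/41⌉ = ⌈271/41⌉ − ⌈241/41⌉ = 7 − 6 = 1
n=9: ⌈(10·30+1)/41⌉ − ⌈(9·30+1)/41⌉ = ⌈301/41⌉ − ⌈271/41⌉ = 8 − 7 = 1
n=10: ⌈(11·30+1)/41⌉ − ⌈(10·30+1)/41⌉ = ⌈331/41⌉ − ⌈301/41⌉ = 9 − 8 = 1
n=11: ⌈(12·30+1)/41⌉ − ⌈(11·30+1)/41⌉ = ⌈361/41⌉ − ⌈331/41⌉ = 9 − 9 = 0
n=12: ⌈(13·30+1)/41⌉ − ⌈(12·30+1)/41⌉ = ⌈391/41⌉ − ⌈361/41⌉ = 10 − 9 = 1
n=13: ⌈(14·30+1)/41⌉ − ⌈(13·30+1)/41⌉ = ⌈421/41⌉ − ⌈391/41⌉ = 11 − 10 = 1
n=14: ⌈(15·30+1)/41⌉ − ⌈(14·30+1)/41⌉ = ⌈451/41⌉ − ⌈421/41⌉ = 11 − 11 = 0
n=15: ⌈(16·30+1)/41⌉ − ⌈(15·30+1)/41⌉ = ⌈481/41⌉ − ⌈451/41⌉ = 12 − 11 = 1
n=16: ⌈(17·30+1)/41⌉ − ⌈(16·30+1)/41⌉ = ⌈511/41⌉ − ⌈481/41⌉ = 13 − 12 = 1
n=17: ⌈(18·30+1)/41⌉ − ⌈(17·30+1)/41⌉ = ⌈541/41⌉ − ⌈511/41⌉ = 14 − 13 = 1
n=18: ⌈(19·30+1)/41⌉ − ⌈(18·30+1)/41⌉ = ⌈571/41⌉ − ⌈541/41⌉ = 14 − 14 = 0
n=19: ⌈(20·30+1)/41⌉ − ⌈(19·30+1)/41⌉ = ⌈601/41⌉ − ⌈571/41⌉ = 15 − 14 = 1
n=20: ⌈(21·30+1)/41⌉ − ⌈(20·30+1)/41⌉ = ⌈631/41⌉ − ⌈601/41⌉ = 16 − 15 = 1
n=21: ⌈(22·30+1)/41⌉ − ⌈(21·30+1)/41⌉ = ⌈661/41⌉ − ⌈631/41⌉ = 17 − 16 = 1
n=22: ⌈(23·30+1)/41⌉ − ⌈(22·30+1)/41⌉ = ⌈691/41⌉ − ⌈661/41⌉ = 17 − 17 = 0
n=23: ⌈(24·30+1)/41⌉ − ⌈(23·30+1)/41⌉ = ⌈721/41⌉ − ⌈691/41⌉ = 18 − 17 = 1
n=24: ⌈(25·30+1)/41⌉ − ⌈(24·30+1)/41⌉ = ⌈751/41⌉ − ⌈721/41⌉ = 19 − 18 = 1
n=25: ⌈(26·30+1)/41⌉ − ⌈(25·30+1)/41⌉ = ⌈781/41⌉ − ⌈751/41⌉ = 20 − 19 = 1
n=26: ⌈(27·30+1)/41⌉ − ⌈(26·30+1)/41⌉ = ⌈811/41⌉ − ⌈781/41⌉ = 20 − 20 = 0
n=27: ⌈(28·30+1)/41⌉ − ⌈(27·30+1)/41⌉ = ⌈841/41⌉ − ⌈811/41⌉ = 21 − 20 = 1
n=28: ⌈(29·30+1)/41⌉ − ⌈(28·30+1)/41⌉ = ⌈871/41⌉ − ⌈841/41⌉ = 22 − 21 = 1
n=29: ⌈(30·30+1)/41⌉ − ⌈(29·30+1)/41⌉ = ⌈901/41⌉ − ⌈871/41⌉ = 22 − 22 = 0
n=30: ⌈(31·30+1)/41⌉ − ⌈(30·30+1)/41⌉ = ⌈931/41⌉ − ⌈901/41⌉ = 23 − 22 = 1
n=31: ⌈(32·30+1)/41⌉ − ⌈(31·30+1)/41⌉ = ⌈961/41⌉ − ⌈931/41⌉ = 24 − 23 = 1
n=32: ⌈(33·30+1)/41⌉ − ⌈(32·30+1)/41⌉ = ⌈991/41⌉ − ⌈961/41⌉ = 25 − 24 = 1
n=33: ⌈(34·30+1)/41⌉ − ⌈(33·30+1)/41⌉ = ⌈1021/41⌉ − ⌈991/41⌉ = 25 − 25 = 0
n=34: ⌈(35·30+1)/41⌉ − ⌈(34·30+1)/41⌉ = ⌈1051/41⌉ − ⌈1021/41⌉ = 26 − 25 = 1
n=35: ⌈(36·30+1)/41⌉ − ⌈(35·30+1)/41⌉ = ⌈1081/41⌉ − ⌈1051/41⌉ = 27 − 26 = 1
n=36: ⌈(37·30+1)/41⌉ − ⌈(36·30+1)/41⌉ = ⌈1111/41⌉ − ⌈1081/41⌉ = 28 − 27 = 1
n=37: ⌈(38·30+1)/41⌉ − ⌈(37·30+1)/41⌉ = ⌈1141/41⌉ − ⌈1111/41⌉ = 28 − 28 = 0
n=38: ⌈(39·30+1)/41⌉ − ⌈(38·30+1)/41⌉ = ⌈1171/41⌉ − ⌈1141/41⌉ = 29 − 28 = 1
n=39: ⌈(40·30+1)/41⌉ − ⌈(39·30+1)/41⌉ = ⌈1201/41⌉ − ⌈1171/41⌉ = 30 − 29 = 1
n=40: ⌈(41·30+1)/41⌉ − ⌈(40·30+1)/41⌉ = ⌈1231/41⌉ − ⌈1201/41⌉ = 31 − 30 = 1
n=41: ⌈(42·30+1)/41⌉ − ⌈(41·30+1)/41⌉ = ⌈1261/41⌉ − ⌈1231/41⌉ = 31 − 31 = 0
n=42: ⌈(43·30+1)/41⌉ − ⌈(42·30+1)/41⌉ = ⌈1291/41⌉ − ⌈1261/41⌉ = 32 − 31 = 1
n=43: ⌈(44·30+1)/41⌉ − ⌈(43·30+1)/41⌉ = ⌈1321/41⌉ − ⌈1291/41⌉ = 33 − 32 = 1
n=44: ⌈(45·30+1)/41⌉ − ⌈(44·30+1)/41⌉ = ⌈1351/41⌉ − ⌈1321/41⌉ = 33 − 33 = 0
n=45: ⌈(46·30+1)/41⌉ − ⌈(45·30+1)/41⌉ = ⌈1381/41⌉ − ⌈1351/41⌉ = 34 − 33 = 1
n=46: ⌈(47·30+1)/41⌉ − ⌈(46·30+1)/41⌉ = ⌈1411/41⌉ − ⌈1381/41⌉ = 35 − 34 = 1
n=47: ⌈(48·30+1)/41⌉ − ⌈(47·30+1)/41⌉ = ⌈1441/41⌉ − ⌈1411/41⌉ = 36 − 35 = 1
n=48: ⌈(49·30+1)/41⌉ − ⌈(48·30+1)/41⌉ = ⌈1471/41⌉ − ⌈1441/41⌉ = 36 − 36 = 0
n=49: ⌈(50·30+1)/41⌉ − ⌈(49·30+1)/41⌉ = ⌈1501/41⌉ − ⌈1471/41⌉ = 37 − 36 = 1
n=50: ⌈(51·30+1)/41⌉ − ⌈(50·30+1)/41⌉ = ⌈1531/41⌉ − ⌈1501/41⌉ = 38 − 37 = 1
n=51: ⌈(52·30+1)/41⌉ − ⌈(51·30+1)/41⌉ = ⌈1561/41⌉ − ⌈1531/41⌉ = 39 − 38 = 1
n=52: ⌈(53·30+1)/41⌉ − ⌈(52·30+1)/41⌉ = ⌈1591/41⌉ − ⌈1561/41⌉ = 39 − 39 = 0
n=53: ⌈(54·30+1)/41⌉ − ⌈(53·30+1)/41⌉ = ⌈1621/41⌉ − ⌈1591/41⌉ = 40 − 39 = 1
n=54: ⌈(55·30+1)/41⌉ − ⌈(54·30+1)/41⌉ = ⌈1651/41⌉ − ⌈1621/41⌉ = 41 − 40 = 1
n=55: ⌈(56·30+1)/41⌉ − ⌈(55·30+1)/41⌉ = ⌈1681/41⌉ − ⌈1651/41⌉ = 41 − 41 = 0
n=56: ⌈(57·30+1)/41⌉ − ⌈(56·30+1)/41⌉ = ⌈1711/41⌉ − ⌈1681/41⌉ = 42 − 41 = 1
n=57: ⌈(58·30+1)/41⌉ − ⌈(57·30+1)/41⌉ = ⌈1741/41⌉ − ⌈1711/41⌉ = 43 − 42 = 1
n=58: ⌈(59·30+1)/41⌉ − ⌈(58·30+1)/41⌉ = ⌈1771/41⌉ − ⌈1741/41⌉ = 44 − 43 = 1
n=59: ⌈(60·30+1)/41⌉ − ⌈(59·30+1)/41⌉ = ⌈1801/41⌉ − ⌈1771/41⌉ = 44 − 44 = 0
n=60: ⌈(61·30+1)/41⌉ − ⌈(60·30+1)/41⌉ = ⌈1831/41⌉ − ⌈1801/41⌉ = 45 − 44 = 1
n=61: ⌈(62·30+1)/41⌉ − ⌈(61·30+1)/41⌉ = ⌈1861/41⌉ − ⌈1831/41⌉ = 46 − 45 = 1
n=62: ⌈(63·30+1)/41⌉ − ⌈(62·30+1)/41⌉ = ⌈1891/41⌉ − ⌈1861/41⌉ = 47 − 46 = 1
n=63: ⌈(64·30+1)/41⌉ − ⌈(63·30+1)/41⌉ = ⌈1921/41⌉ − ⌈1891/41⌉ = 47 − 47 = 0
n=64: ⌈(65·30+1)/41⌉ − ⌈(64·30+1)/41⌉ = ⌈1951/41⌉ − ⌈1921/41⌉ = 48 − 47 = 1
n=65: ⌈(66·30+1)/41⌉ − ⌈(65·30+1)/41⌉ = ⌈1981/41⌉ − ⌈1951/41⌉ = 49 − 48 = 1
n=66: ⌈(67·30+1)/41⌉ − ⌈(66·30+1)/41⌉ = ⌈2011/41⌉ − ⌈1981/41⌉ = 50 − 49 = 1
n=67: ⌈(68·30+1)/41⌉ − ⌈(67·30+1)/41⌉ = ⌈2041/41⌉ − ⌈2011/41⌉ = 50 − 50 = 0
n=68: ⌈(69·30+1)/41⌉ − ⌈(68·30+1)/41⌉ = ⌈2071/41⌉ − ⌈2041/41⌉ = 51 − 50 = 1
n=69: ⌈(70·30+1)/41⌉ − ⌈(69·30+1)/41⌉ = ⌈2101/41⌉ − ⌈2071/41⌉ = 52 − 51 = 1
n=70: ⌈(71·30+1)/41⌉ − ⌈(70·30+1)/41⌉ = ⌈2131/41⌉ − ⌈2101/41⌉ = 52 − 52 = 0
n=71: ⌈(72·30+1)/41⌉ − ⌈(71·30+1)/41⌉ = ⌈2161/41⌉ − ⌈2131/41⌉ = 53 − 52 = 1
n=72: ⌈(73·30+1)/41⌉ − ⌈(72·30+1)/41⌉ = ⌈2191/41⌉ − ⌈2161/41⌉ = 54 − 53 = 1
n=73: ⌈(74·30+1)/41⌉ − ⌈(73·30+1)/41⌉ = ⌈2221/41⌉ − ⌈2191/41⌉ = 55 − 54 = 1
n=74: ⌈(75·30+1)/41⌉ − ⌈(74·30+1)/41⌉ = ⌈2251/41⌉ − ⌈2221/41⌉ = 55 − 55 = 0
n=75: ⌈(76·30+1)/41⌉ − ⌈(75·30+1)/41⌉ = ⌈2281/41⌉ − ⌈2251/41⌉ = 56 − 55 = 1
n=76: ⌈(77·30+1)/41⌉ − ⌈(76·30+1)/41⌉ = ⌈2311/41⌉ − ⌈2281/41⌉ = 57 − 56 = 1
n=77: ⌈(78·30+1)/41⌉ − ⌈(77·30+1)/41⌉ = ⌈2341/41⌉ − ⌈2311/41⌉ = 58 − 57 = 1
n=78: ⌈(79·30+1)/41⌉ − ⌈(78·30+1)/41⌉ = ⌈2371/41⌉ − ⌈2341/41⌉ = 58 − 58 = 0
n=79: ⌈(80·30+1)/41⌉ − ⌈(79·30+1)/41⌉ = ⌈2401/41⌉ − ⌈2371/41⌉ = 59 − 58 = 1
n=80: ⌈(81·30+1)/41⌉ − ⌈(80·30+1)/41⌉ = ⌈2431/41⌉ − ⌈2401/41⌉ = 60 − 59 = 1
n=81: ⌈(82·30+1)/41⌉ − ⌈(81·30+1)/41⌉ = ⌈2461/41⌉ − ⌈2431/41⌉ = 61 − 60 = 1
n=82: ⌈(83·30+1)/41⌉ − ⌈(82·30+1)/41⌉ = ⌈2491/41⌉ − ⌈2461/41⌉ = 61 − 61 = 0
n=83: ⌈(84·30+1)/41⌉ − ⌈(83·30+1)/41⌉ = ⌈2521/41⌉ − ⌈2491/41⌉ = 62 − 61 = 1
n=84: ⌈(85·30+1)/41⌉ − ⌈(84·30+1)/41⌉ = ⌈2551/41⌉ − ⌈2521/41⌉ = 63 − 62 = 1
n=85: ⌈(86·30+1)/41⌉ − ⌈(85·30+1)/41⌉ = ⌈2581/41⌉ − ⌈2551/41⌉ = 63 − 63 = 0

01101110111011011101110111011011101110111011011101110110111011101110110111011101110110


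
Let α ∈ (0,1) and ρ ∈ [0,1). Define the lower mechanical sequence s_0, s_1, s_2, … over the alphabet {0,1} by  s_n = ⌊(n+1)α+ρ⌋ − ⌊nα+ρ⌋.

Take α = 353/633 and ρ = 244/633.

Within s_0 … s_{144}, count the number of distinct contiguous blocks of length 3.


t_n = ⌊(n·353+244)/633⌋ for n = 0 … 145:
  n=0…9: ⌊244/633⌋=0 ⌊597/633⌋=0 ⌊950/633⌋=1 ⌊1303/633⌋=2 ⌊1656/633⌋=2 ⌊2009/633⌋=3 ⌊2362/633⌋=3 ⌊2715/633⌋=4 ⌊3068/633⌋=4 ⌊3421/633⌋=5
  n=10…19: ⌊3774/633⌋=5 ⌊4127/633⌋=6 ⌊4480/633⌋=7 ⌊4833/633⌋=7 ⌊5186/633⌋=8 ⌊5539/633⌋=8 ⌊5892/633⌋=9 ⌊6245/633⌋=9 ⌊6598/633⌋=10 ⌊6951/633⌋=10
  n=20…29: ⌊7304/633⌋=11 ⌊7657/633⌋=12 ⌊8010/633⌋=12 ⌊8363/633⌋=13 ⌊8716/633⌋=13 ⌊9069/633⌋=14 ⌊9422/633⌋=14 ⌊9775/633⌋=15 ⌊10128/633⌋=16 ⌊10481/633⌋=16
  n=30…39: ⌊10834/633⌋=17 ⌊11187/633⌋=17 ⌊11540/633⌋=18 ⌊11893/633⌋=18 ⌊12246/633⌋=19 ⌊12599/633⌋=19 ⌊12952/633⌋=20 ⌊13305/633⌋=21 ⌊13658/633⌋=21 ⌊14011/633⌋=22
  n=40…49: ⌊14364/633⌋=22 ⌊14717/633⌋=23 ⌊15070/633⌋=23 ⌊15423/633⌋=24 ⌊15776/633⌋=24 ⌊16129/633⌋=25 ⌊16482/633⌋=26 ⌊16835/633⌋=26 ⌊17188/633⌋=27 ⌊17541/633⌋=27
  n=50…59: ⌊17894/633⌋=28 ⌊18247/633⌋=28 ⌊18600/633⌋=29 ⌊18953/633⌋=29 ⌊19306/633⌋=30 ⌊19659/633⌋=31 ⌊20012/633⌋=31 ⌊20365/633⌋=32 ⌊20718/633⌋=32 ⌊21071/633⌋=33
  n=60…69: ⌊21424/633⌋=33 ⌊21777/633⌋=34 ⌊22130/633⌋=34 ⌊22483/633⌋=35 ⌊22836/633⌋=36 ⌊23189/633⌋=36 ⌊23542/633⌋=37 ⌊23895/633⌋=37 ⌊24248/633⌋=38 ⌊24601/633⌋=38
  n=70…79: ⌊24954/633⌋=39 ⌊25307/633⌋=39 ⌊25660/633⌋=40 ⌊26013/633⌋=41 ⌊26366/633⌋=41 ⌊26719/633⌋=42 ⌊27072/633⌋=42 ⌊27425/633⌋=43 ⌊27778/633⌋=43 ⌊28131/633⌋=44
  n=80…89: ⌊28484/633⌋=44 ⌊28837/633⌋=45 ⌊29190/633⌋=46 ⌊29543/633⌋=46 ⌊29896/633⌋=47 ⌊30249/633⌋=47 ⌊30602/633⌋=48 ⌊30955/633⌋=48 ⌊31308/633⌋=49 ⌊31661/633⌋=50
  n=90…99: ⌊32014/633⌋=50 ⌊32367/633⌋=51 ⌊32720/633⌋=51 ⌊33073/633⌋=52 ⌊33426/633⌋=52 ⌊33779/633⌋=53 ⌊34132/633⌋=53 ⌊34485/633⌋=54 ⌊34838/633⌋=55 ⌊35191/633⌋=55
  n=100…109: ⌊35544/633⌋=56 ⌊35897/633⌋=56 ⌊36250/633⌋=57 ⌊36603/633⌋=57 ⌊36956/633⌋=58 ⌊37309/633⌋=58 ⌊37662/633⌋=59 ⌊38015/633⌋=60 ⌊38368/633⌋=60 ⌊38721/633⌋=61
  n=110…119: ⌊39074/633⌋=61 ⌊39427/633⌋=62 ⌊39780/633⌋=62 ⌊40133/633⌋=63 ⌊40486/633⌋=63 ⌊40839/633⌋=64 ⌊41192/633⌋=65 ⌊41545/633⌋=65 ⌊41898/633⌋=66 ⌊42251/633⌋=66
  n=120…129: ⌊42604/633⌋=67 ⌊42957/633⌋=67 ⌊43310/633⌋=68 ⌊43663/633⌋=68 ⌊44016/633⌋=69 ⌊44369/633⌋=70 ⌊44722/633⌋=70 ⌊45075/633⌋=71 ⌊45428/633⌋=71 ⌊45781/633⌋=72
  n=130…139: ⌊46134/633⌋=72 ⌊46487/633⌋=73 ⌊46840/633⌋=73 ⌊47193/633⌋=74 ⌊47546/633⌋=75 ⌊47899/633⌋=75 ⌊48252/633⌋=76 ⌊48605/633⌋=76 ⌊48958/633⌋=77 ⌊49311/633⌋=77
  n=140…145: ⌊49664/633⌋=78 ⌊50017/633⌋=79 ⌊50370/633⌋=79 ⌊50723/633⌋=80 ⌊51076/633⌋=80 ⌊51429/633⌋=81
s_n = t_(n+1) − t_n for n = 0 … 144 gives
prefix = 0110101010110101010110101011010101011010101011010101011010101011010101011010101011010101101010101101010101101010101101010101101010101101010110101
slide a length-3 window over [0..2] … [142..144] (143 windows); first occurrence of each distinct factor:
  [  0..  2] 011
  [  1..  3] 110
  [  2..  4] 101
  [  3..  5] 010
  (the other 139 windows repeat one of these)
distinct factors: {010, 011, 101, 110}
count = 4  (Sturmian bound for length 3 is 4)

4


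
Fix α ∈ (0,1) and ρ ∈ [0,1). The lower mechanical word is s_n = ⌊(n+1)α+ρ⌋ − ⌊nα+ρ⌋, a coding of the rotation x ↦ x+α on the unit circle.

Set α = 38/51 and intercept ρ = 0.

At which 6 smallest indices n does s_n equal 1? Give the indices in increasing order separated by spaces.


n=0: ⌊38/51⌋−⌊0/51⌋ = 0−0 = 0
n=1: ⌊76/51⌋−⌊38/51⌋ = 1−0 = 1  ← one
n=2: ⌊114/51⌋−⌊76/51⌋ = 2−1 = 1  ← one
n=3: ⌊152/51⌋−⌊114/51⌋ = 2−2 = 0
n=4: ⌊190/51⌋−⌊152/51⌋ = 3−2 = 1  ← one
n=5: ⌊228/51⌋−⌊190/51⌋ = 4−3 = 1  ← one
n=6: ⌊266/51⌋−⌊228/51⌋ = 5−4 = 1  ← one
n=7: ⌊304/51⌋−⌊266/51⌋ = 5−5 = 0
n=8: ⌊342/51⌋−⌊304/51⌋ = 6−5 = 1  ← one
positions of the first 6 ones: 1 2 4 5 6 8

1 2 4 5 6 8


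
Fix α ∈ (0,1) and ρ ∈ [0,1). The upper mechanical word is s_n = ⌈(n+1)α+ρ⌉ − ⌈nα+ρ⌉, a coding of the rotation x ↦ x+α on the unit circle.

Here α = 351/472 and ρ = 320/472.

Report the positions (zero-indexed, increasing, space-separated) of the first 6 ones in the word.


n=0: ⌈671/472⌉−⌈320/472⌉ = 2−1 = 1  ← one
n=1: ⌈1022/472⌉−⌈671/472⌉ = 3−2 = 1  ← one
n=2: ⌈1373/472⌉−⌈1022/472⌉ = 3−3 = 0
n=3: ⌈1724/472⌉−⌈1373/472⌉ = 4−3 = 1  ← one
n=4: ⌈2075/472⌉−⌈1724/472⌉ = 5−4 = 1  ← one
n=5: ⌈2426/472⌉−⌈2075/472⌉ = 6−5 = 1  ← one
n=6: ⌈2777/472⌉−⌈2426/472⌉ = 6−6 = 0
n=7: ⌈3128/472⌉−⌈2777/472⌉ = 7−6 = 1  ← one
positions of the first 6 ones: 0 1 3 4 5 7

0 1 3 4 5 7


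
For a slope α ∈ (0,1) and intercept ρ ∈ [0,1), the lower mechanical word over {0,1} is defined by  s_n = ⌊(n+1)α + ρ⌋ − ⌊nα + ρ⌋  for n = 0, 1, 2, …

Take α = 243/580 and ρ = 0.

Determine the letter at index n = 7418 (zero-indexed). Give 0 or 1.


(n+1)α + ρ = (7419·243) / 580 = 1802817/580
nα + ρ     = (7418·243) / 580 = 1802574/580
⌊1802817/580⌋ = 3108,  ⌊1802574/580⌋ = 3107
s_{7418} = 3108 − 3107 = 1

1


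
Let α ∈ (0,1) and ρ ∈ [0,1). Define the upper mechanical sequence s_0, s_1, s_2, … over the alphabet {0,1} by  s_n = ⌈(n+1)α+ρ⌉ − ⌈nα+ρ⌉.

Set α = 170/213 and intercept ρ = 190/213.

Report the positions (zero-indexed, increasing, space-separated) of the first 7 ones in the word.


0 1 2 3 5 6 7

n=0: ⌈360/213⌉−⌈190/213⌉ = 2−1 = 1  ← one
n=1: ⌈530/213⌉−⌈360/213⌉ = 3−2 = 1  ← one
n=2: ⌈700/213⌉−⌈530/213⌉ = 4−3 = 1  ← one
n=3: ⌈870/213⌉−⌈700/213⌉ = 5−4 = 1  ← one
n=4: ⌈1040/213⌉−⌈870/213⌉ = 5−5 = 0
n=5: ⌈1210/213⌉−⌈1040/213⌉ = 6−5 = 1  ← one
n=6: ⌈1380/213⌉−⌈1210/213⌉ = 7−6 = 1  ← one
n=7: ⌈1550/213⌉−⌈1380/213⌉ = 8−7 = 1  ← one
positions of the first 7 ones: 0 1 2 3 5 6 7


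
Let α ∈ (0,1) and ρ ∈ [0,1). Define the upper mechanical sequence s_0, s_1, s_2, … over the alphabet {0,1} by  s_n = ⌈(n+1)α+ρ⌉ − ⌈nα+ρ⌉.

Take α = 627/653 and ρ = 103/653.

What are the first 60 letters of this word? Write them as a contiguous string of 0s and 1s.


111011111111111111111111111110111111111111111111111111011111

n=0: ⌈(1·627+103)/653⌉ − ⌈(0·627+103)/653⌉ = ⌈730/653⌉ − ⌈103/653⌉ = 2 − 1 = 1
n=1: ⌈(2·627+103)/653⌉ − ⌈(1·627+103)/653⌉ = ⌈1357/653⌉ − ⌈730/653⌉ = 3 − 2 = 1
n=2: ⌈(3·627+103)/653⌉ − ⌈(2·627+103)/653⌉ = ⌈1984/653⌉ − ⌈1357/653⌉ = 4 − 3 = 1
n=3: ⌈(4·627+103)/653⌉ − ⌈(3·627+103)/653⌉ = ⌈2611/653⌉ − ⌈1984/653⌉ = 4 − 4 = 0
n=4: ⌈(5·627+103)/653⌉ − ⌈(4·627+103)/653⌉ = ⌈3238/653⌉ − ⌈2611/653⌉ = 5 − 4 = 1
n=5: ⌈(6·627+103)/653⌉ − ⌈(5·627+103)/653⌉ = ⌈3865/653⌉ − ⌈3238/653⌉ = 6 − 5 = 1
n=6: ⌈(7·627+103)/653⌉ − ⌈(6·627+103)/653⌉ = ⌈4492/653⌉ − ⌈3865/653⌉ = 7 − 6 = 1
n=7: ⌈(8·627+103)/653⌉ − ⌈(7·627+103)/653⌉ = ⌈5119/653⌉ − ⌈4492/653⌉ = 8 − 7 = 1
n=8: ⌈(9·627+103)/653⌉ − ⌈(8·627+103)/653⌉ = ⌈5746/653⌉ − ⌈5119/653⌉ = 9 − 8 = 1
n=9: ⌈(10·627+103)/653⌉ − ⌈(9·627+103)/653⌉ = ⌈6373/653⌉ − ⌈5746/653⌉ = 10 − 9 = 1
n=10: ⌈(11·627+103)/653⌉ − ⌈(10·627+103)/653⌉ = ⌈7000/653⌉ − ⌈6373/653⌉ = 11 − 10 = 1
n=11: ⌈(12·627+103)/653⌉ − ⌈(11·627+103)/653⌉ = ⌈7627/653⌉ − ⌈7000/653⌉ = 12 − 11 = 1
n=12: ⌈(13·627+103)/653⌉ − ⌈(12·627+103)/653⌉ = ⌈8254/653⌉ − ⌈7627/653⌉ = 13 − 12 = 1
n=13: ⌈(14·627+103)/653⌉ − ⌈(13·627+103)/653⌉ = ⌈8881/653⌉ − ⌈8254/653⌉ = 14 − 13 = 1
n=14: ⌈(15·627+103)/653⌉ − ⌈(14·627+103)/653⌉ = ⌈9508/653⌉ − ⌈8881/653⌉ = 15 − 14 = 1
n=15: ⌈(16·627+103)/653⌉ − ⌈(15·627+103)/653⌉ = ⌈10135/653⌉ − ⌈9508/653⌉ = 16 − 15 = 1
n=16: ⌈(17·627+103)/653⌉ − ⌈(16·627+103)/653⌉ = ⌈10762/653⌉ − ⌈10135/653⌉ = 17 − 16 = 1
n=17: ⌈(18·627+103)/653⌉ − ⌈(17·627+103)/653⌉ = ⌈11389/653⌉ − ⌈10762/653⌉ = 18 − 17 = 1
n=18: ⌈(19·627+103)/653⌉ − ⌈(18·627+103)/653⌉ = ⌈12016/653⌉ − ⌈11389/653⌉ = 19 − 18 = 1
n=19: ⌈(20·627+103)/653⌉ − ⌈(19·627+103)/653⌉ = ⌈12643/653⌉ − ⌈12016/653⌉ = 20 − 19 = 1
n=20: ⌈(21·627+103)/653⌉ − ⌈(20·627+103)/653⌉ = ⌈13270/653⌉ − ⌈12643/653⌉ = 21 − 20 = 1
n=21: ⌈(22·627+103)/653⌉ − ⌈(21·627+103)/653⌉ = ⌈13897/653⌉ − ⌈13270/653⌉ = 22 − 21 = 1
n=22: ⌈(23·627+103)/653⌉ − ⌈(22·627+103)/653⌉ = ⌈14524/653⌉ − ⌈13897/653⌉ = 23 − 22 = 1
n=23: ⌈(24·627+103)/653⌉ − ⌈(23·627+103)/653⌉ = ⌈15151/653⌉ − ⌈14524/653⌉ = 24 − 23 = 1
n=24: ⌈(25·627+103)/653⌉ − ⌈(24·627+103)/653⌉ = ⌈15778/653⌉ − ⌈15151/653⌉ = 25 − 24 = 1
n=25: ⌈(26·627+103)/653⌉ − ⌈(25·627+103)/653⌉ = ⌈16405/653⌉ − ⌈15778/653⌉ = 26 − 25 = 1
n=26: ⌈(27·627+103)/653⌉ − ⌈(26·627+103)/653⌉ = ⌈17032/653⌉ − ⌈16405/653⌉ = 27 − 26 = 1
n=27: ⌈(28·627+103)/653⌉ − ⌈(27·627+103)/653⌉ = ⌈17659/653⌉ − ⌈17032/653⌉ = 28 − 27 = 1
n=28: ⌈(29·627+103)/653⌉ − ⌈(28·627+103)/653⌉ = ⌈18286/653⌉ − ⌈17659/653⌉ = 29 − 28 = 1
n=29: ⌈(30·627+103)/653⌉ − ⌈(29·627+103)/653⌉ = ⌈18913/653⌉ − ⌈18286/653⌉ = 29 − 29 = 0
n=30: ⌈(31·627+103)/653⌉ − ⌈(30·627+103)/653⌉ = ⌈19540/653⌉ − ⌈18913/653⌉ = 30 − 29 = 1
n=31: ⌈(32·627+103)/653⌉ − ⌈(31·627+103)/653⌉ = ⌈20167/653⌉ − ⌈19540/653⌉ = 31 − 30 = 1
n=32: ⌈(33·627+103)/653⌉ − ⌈(32·627+103)/653⌉ = ⌈20794/653⌉ − ⌈20167/653⌉ = 32 − 31 = 1
n=33: ⌈(34·627+103)/653⌉ − ⌈(33·627+103)/653⌉ = ⌈21421/653⌉ − ⌈20794/653⌉ = 33 − 32 = 1
n=34: ⌈(35·627+103)/653⌉ − ⌈(34·627+103)/653⌉ = ⌈22048/653⌉ − ⌈21421/653⌉ = 34 − 33 = 1
n=35: ⌈(36·627+103)/653⌉ − ⌈(35·627+103)/653⌉ = ⌈22675/653⌉ − ⌈22048/653⌉ = 35 − 34 = 1
n=36: ⌈(37·627+103)/653⌉ − ⌈(36·627+103)/653⌉ = ⌈23302/653⌉ − ⌈22675/653⌉ = 36 − 35 = 1
n=37: ⌈(38·627+103)/653⌉ − ⌈(37·627+103)/653⌉ = ⌈23929/653⌉ − ⌈23302/653⌉ = 37 − 36 = 1
n=38: ⌈(39·627+103)/653⌉ − ⌈(38·627+103)/653⌉ = ⌈24556/653⌉ − ⌈23929/653⌉ = 38 − 37 = 1
n=39: ⌈(40·627+103)/653⌉ − ⌈(39·627+103)/653⌉ = ⌈25183/653⌉ − ⌈24556/653⌉ = 39 − 38 = 1
n=40: ⌈(41·627+103)/653⌉ − ⌈(40·627+103)/653⌉ = ⌈25810/653⌉ − ⌈25183/653⌉ = 40 − 39 = 1
n=41: ⌈(42·627+103)/653⌉ − ⌈(41·627+103)/653⌉ = ⌈26437/653⌉ − ⌈25810/653⌉ = 41 − 40 = 1
n=42: ⌈(43·627+103)/653⌉ − ⌈(42·627+103)/653⌉ = ⌈27064/653⌉ − ⌈26437/653⌉ = 42 − 41 = 1
n=43: ⌈(44·627+103)/653⌉ − ⌈(43·627+103)/653⌉ = ⌈27691/653⌉ − ⌈27064/653⌉ = 43 − 42 = 1
n=44: ⌈(45·627+103)/653⌉ − ⌈(44·627+103)/653⌉ = ⌈28318/653⌉ − ⌈27691/653⌉ = 44 − 43 = 1
n=45: ⌈(46·627+103)/653⌉ − ⌈(45·627+103)/653⌉ = ⌈28945/653⌉ − ⌈28318/653⌉ = 45 − 44 = 1
n=46: ⌈(47·627+103)/653⌉ − ⌈(46·627+103)/653⌉ = ⌈29572/653⌉ − ⌈28945/653⌉ = 46 − 45 = 1
n=47: ⌈(48·627+103)/653⌉ − ⌈(47·627+103)/653⌉ = ⌈30199/653⌉ − ⌈29572/653⌉ = 47 − 46 = 1
n=48: ⌈(49·627+103)/653⌉ − ⌈(48·627+103)/653⌉ = ⌈30826/653⌉ − ⌈30199/653⌉ = 48 − 47 = 1
n=49: ⌈(50·627+103)/653⌉ − ⌈(49·627+103)/653⌉ = ⌈31453/653⌉ − ⌈30826/653⌉ = 49 − 48 = 1
n=50: ⌈(51·627+103)/653⌉ − ⌈(50·627+103)/653⌉ = ⌈32080/653⌉ − ⌈31453/653⌉ = 50 − 49 = 1
n=51: ⌈(52·627+103)/653⌉ − ⌈(51·627+103)/653⌉ = ⌈32707/653⌉ − ⌈32080/653⌉ = 51 − 50 = 1
n=52: ⌈(53·627+103)/653⌉ − ⌈(52·627+103)/653⌉ = ⌈33334/653⌉ − ⌈32707/653⌉ = 52 − 51 = 1
n=53: ⌈(54·627+103)/653⌉ − ⌈(53·627+103)/653⌉ = ⌈33961/653⌉ − ⌈33334/653⌉ = 53 − 52 = 1
n=54: ⌈(55·627+103)/653⌉ − ⌈(54·627+103)/653⌉ = ⌈34588/653⌉ − ⌈33961/653⌉ = 53 − 53 = 0
n=55: ⌈(56·627+103)/653⌉ − ⌈(55·627+103)/653⌉ = ⌈35215/653⌉ − ⌈34588/653⌉ = 54 − 53 = 1
n=56: ⌈(57·627+103)/653⌉ − ⌈(56·627+103)/653⌉ = ⌈35842/653⌉ − ⌈35215/653⌉ = 55 − 54 = 1
n=57: ⌈(58·627+103)/653⌉ − ⌈(57·627+103)/653⌉ = ⌈36469/653⌉ − ⌈35842/653⌉ = 56 − 55 = 1
n=58: ⌈(59·627+103)/653⌉ − ⌈(58·627+103)/653⌉ = ⌈37096/653⌉ − ⌈36469/653⌉ = 57 − 56 = 1
n=59: ⌈(60·627+103)/653⌉ − ⌈(59·627+103)/653⌉ = ⌈37723/653⌉ − ⌈37096/653⌉ = 58 − 57 = 1


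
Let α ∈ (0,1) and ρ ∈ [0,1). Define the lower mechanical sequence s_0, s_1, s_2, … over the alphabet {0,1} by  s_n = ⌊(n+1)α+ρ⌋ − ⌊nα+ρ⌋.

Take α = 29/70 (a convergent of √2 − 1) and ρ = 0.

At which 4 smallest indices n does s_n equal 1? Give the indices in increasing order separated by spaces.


n=0: ⌊29/70⌋−⌊0/70⌋ = 0−0 = 0
n=1: ⌊58/70⌋−⌊29/70⌋ = 0−0 = 0
n=2: ⌊87/70⌋−⌊58/70⌋ = 1−0 = 1  ← one
n=3: ⌊116/70⌋−⌊87/70⌋ = 1−1 = 0
n=4: ⌊145/70⌋−⌊116/70⌋ = 2−1 = 1  ← one
n=5: ⌊174/70⌋−⌊145/70⌋ = 2−2 = 0
n=6: ⌊203/70⌋−⌊174/70⌋ = 2−2 = 0
n=7: ⌊232/70⌋−⌊203/70⌋ = 3−2 = 1  ← one
n=8: ⌊261/70⌋−⌊232/70⌋ = 3−3 = 0
n=9: ⌊290/70⌋−⌊261/70⌋ = 4−3 = 1  ← one
positions of the first 4 ones: 2 4 7 9

2 4 7 9


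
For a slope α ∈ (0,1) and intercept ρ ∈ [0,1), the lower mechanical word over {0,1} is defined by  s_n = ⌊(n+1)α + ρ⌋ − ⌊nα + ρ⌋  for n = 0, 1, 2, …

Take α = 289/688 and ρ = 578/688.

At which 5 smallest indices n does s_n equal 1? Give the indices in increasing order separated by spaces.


n=0: ⌊867/688⌋−⌊578/688⌋ = 1−0 = 1  ← one
n=1: ⌊1156/688⌋−⌊867/688⌋ = 1−1 = 0
n=2: ⌊1445/688⌋−⌊1156/688⌋ = 2−1 = 1  ← one
n=3: ⌊1734/688⌋−⌊1445/688⌋ = 2−2 = 0
n=4: ⌊2023/688⌋−⌊1734/688⌋ = 2−2 = 0
n=5: ⌊2312/688⌋−⌊2023/688⌋ = 3−2 = 1  ← one
n=6: ⌊2601/688⌋−⌊2312/688⌋ = 3−3 = 0
n=7: ⌊2890/688⌋−⌊2601/688⌋ = 4−3 = 1  ← one
n=8: ⌊3179/688⌋−⌊2890/688⌋ = 4−4 = 0
n=9: ⌊3468/688⌋−⌊3179/688⌋ = 5−4 = 1  ← one
positions of the first 5 ones: 0 2 5 7 9

0 2 5 7 9


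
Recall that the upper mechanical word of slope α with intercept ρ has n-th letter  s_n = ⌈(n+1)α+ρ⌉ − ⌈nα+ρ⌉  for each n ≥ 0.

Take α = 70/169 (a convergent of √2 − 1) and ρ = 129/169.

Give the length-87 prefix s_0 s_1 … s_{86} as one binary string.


n=0: ⌈(1·70+129)/169⌉ − ⌈(0·70+129)/169⌉ = ⌈199/169⌉ − ⌈129/169⌉ = 2 − 1 = 1
n=1: ⌈(2·70+129)/169⌉ − ⌈(1·70+129)/169⌉ = ⌈269/169⌉ − ⌈199/169⌉ = 2 − 2 = 0
n=2: ⌈(3·70+129)/169⌉ − ⌈(2·70+129)/169⌉ = ⌈339/169⌉ − ⌈269/169⌉ = 3 − 2 = 1
n=3: ⌈(4·70+129)/169⌉ − ⌈(3·70+129)/169⌉ = ⌈409/169⌉ − ⌈339/169⌉ = 3 − 3 = 0
n=4: ⌈(5·70+129)/169⌉ − ⌈(4·70+129)/169⌉ = ⌈479/169⌉ − ⌈409/169⌉ = 3 − 3 = 0
n=5: ⌈(6·70+129)/169⌉ − ⌈(5·70+129)/169⌉ = ⌈549/169⌉ − ⌈479/169⌉ = 4 − 3 = 1
n=6: ⌈(7·70+129)/169⌉ − ⌈(6·70+129)/169⌉ = ⌈619/169⌉ − ⌈549/169⌉ = 4 − 4 = 0
n=7: ⌈(8·70+129)/169⌉ − ⌈(7·70+129)/169⌉ = ⌈689/169⌉ − ⌈619/169⌉ = 5 − 4 = 1
n=8: ⌈(9·70+129)/169⌉ − ⌈(8·70+129)/169⌉ = ⌈759/169⌉ − ⌈689/169⌉ = 5 − 5 = 0
n=9: ⌈(10·70+129)/169⌉ − ⌈(9·70+129)/169⌉ = ⌈829/169⌉ − ⌈759/169⌉ = 5 − 5 = 0
n=10: ⌈(11·70+129)/169⌉ − ⌈(10·70+129)/169⌉ = ⌈899/169⌉ − ⌈829/169⌉ = 6 − 5 = 1
n=11: ⌈(12·70+129)/169⌉ − ⌈(11·70+129)/169⌉ = ⌈969/169⌉ − ⌈899/169⌉ = 6 − 6 = 0
n=12: ⌈(13·70+129)/169⌉ − ⌈(12·70+129)/169⌉ = ⌈1039/169⌉ − ⌈969/169⌉ = 7 − 6 = 1
n=13: ⌈(14·70+129)/169⌉ − ⌈(13·70+129)/169⌉ = ⌈1109/169⌉ − ⌈1039/169⌉ = 7 − 7 = 0
n=14: ⌈(15·70+129)/169⌉ − ⌈(14·70+129)/169⌉ = ⌈1179/169⌉ − ⌈1109/169⌉ = 7 − 7 = 0
n=15: ⌈(16·70+129)/169⌉ − ⌈(15·70+129)/169⌉ = ⌈1249/169⌉ − ⌈1179/169⌉ = 8 − 7 = 1
n=16: ⌈(17·70+129)/169⌉ − ⌈(16·70+129)/169⌉ = ⌈1319/169⌉ − ⌈1249/169⌉ = 8 − 8 = 0
n=17: ⌈(18·70+129)/169⌉ − ⌈(17·70+129)/169⌉ = ⌈1389/169⌉ − ⌈1319/169⌉ = 9 − 8 = 1
n=18: ⌈(19·70+129)/169⌉ − ⌈(18·70+129)/169⌉ = ⌈1459/169⌉ − ⌈1389/169⌉ = 9 − 9 = 0
n=19: ⌈(20·70+129)/169⌉ − ⌈(19·70+129)/169⌉ = ⌈1529/169⌉ − ⌈1459/169⌉ = 10 − 9 = 1
n=20: ⌈(21·70+129)/169⌉ − ⌈(20·70+129)/169⌉ = ⌈1599/169⌉ − ⌈1529/169⌉ = 10 − 10 = 0
n=21: ⌈(22·70+129)/169⌉ − ⌈(21·70+129)/169⌉ = ⌈1669/169⌉ − ⌈1599/169⌉ = 10 − 10 = 0
n=22: ⌈(23·70+129)/169⌉ − ⌈(22·70+129)/169⌉ = ⌈1739/169⌉ − ⌈1669/169⌉ = 11 − 10 = 1
n=23: ⌈(24·70+129)/169⌉ − ⌈(23·70+129)/169⌉ = ⌈1809/169⌉ − ⌈1739/169⌉ = 11 − 11 = 0
n=24: ⌈(25·70+129)/169⌉ − ⌈(24·70+129)/169⌉ = ⌈1879/169⌉ − ⌈1809/169⌉ = 12 − 11 = 1
n=25: ⌈(26·70+129)/169⌉ − ⌈(25·70+129)/169⌉ = ⌈1949/169⌉ − ⌈1879/169⌉ = 12 − 12 = 0
n=26: ⌈(27·70+129)/169⌉ − ⌈(26·70+129)/169⌉ = ⌈2019/169⌉ − ⌈1949/169⌉ = 12 − 12 = 0
n=27: ⌈(28·70+129)/169⌉ − ⌈(27·70+129)/169⌉ = ⌈2089/169⌉ − ⌈2019/169⌉ = 13 − 12 = 1
n=28: ⌈(29·70+129)/169⌉ − ⌈(28·70+129)/169⌉ = ⌈2159/169⌉ − ⌈2089/169⌉ = 13 − 13 = 0
n=29: ⌈(30·70+129)/169⌉ − ⌈(29·70+129)/169⌉ = ⌈2229/169⌉ − ⌈2159/169⌉ = 14 − 13 = 1
n=30: ⌈(31·70+129)/169⌉ − ⌈(30·70+129)/169⌉ = ⌈2299/169⌉ − ⌈2229/169⌉ = 14 − 14 = 0
n=31: ⌈(32·70+129)/169⌉ − ⌈(31·70+129)/169⌉ = ⌈2369/169⌉ − ⌈2299/169⌉ = 15 − 14 = 1
n=32: ⌈(33·70+129)/169⌉ − ⌈(32·70+129)/169⌉ = ⌈2439/169⌉ − ⌈2369/169⌉ = 15 − 15 = 0
n=33: ⌈(34·70+129)/169⌉ − ⌈(33·70+129)/169⌉ = ⌈2509/169⌉ − ⌈2439/169⌉ = 15 − 15 = 0
n=34: ⌈(35·70+129)/169⌉ − ⌈(34·70+129)/169⌉ = ⌈2579/169⌉ − ⌈2509/169⌉ = 16 − 15 = 1
n=35: ⌈(36·70+129)/169⌉ − ⌈(35·70+129)/169⌉ = ⌈2649/169⌉ − ⌈2579/169⌉ = 16 − 16 = 0
n=36: ⌈(37·70+129)/169⌉ − ⌈(36·70+129)/169⌉ = ⌈2719/169⌉ − ⌈2649/169⌉ = 17 − 16 = 1
n=37: ⌈(38·70+129)/169⌉ − ⌈(37·70+129)/169⌉ = ⌈2789/169⌉ − ⌈2719/169⌉ = 17 − 17 = 0
n=38: ⌈(39·70+129)/169⌉ − ⌈(38·70+129)/169⌉ = ⌈2859/169⌉ − ⌈2789/169⌉ = 17 − 17 = 0
n=39: ⌈(40·70+129)/169⌉ − ⌈(39·70+129)/169⌉ = ⌈2929/169⌉ − ⌈2859/169⌉ = 18 − 17 = 1
n=40: ⌈(41·70+129)/169⌉ − ⌈(40·70+129)/169⌉ = ⌈2999/169⌉ − ⌈2929/169⌉ = 18 − 18 = 0
n=41: ⌈(42·70+129)/169⌉ − ⌈(41·70+129)/169⌉ = ⌈3069/169⌉ − ⌈2999/169⌉ = 19 − 18 = 1
n=42: ⌈(43·70+129)/169⌉ − ⌈(42·70+129)/169⌉ = ⌈3139/169⌉ − ⌈3069/169⌉ = 19 − 19 = 0
n=43: ⌈(44·70+129)/169⌉ − ⌈(43·70+129)/169⌉ = ⌈3209/169⌉ − ⌈3139/169⌉ = 19 − 19 = 0
n=44: ⌈(45·70+129)/169⌉ − ⌈(44·70+129)/169⌉ = ⌈3279/169⌉ − ⌈3209/169⌉ = 20 − 19 = 1
n=45: ⌈(46·70+129)/169⌉ − ⌈(45·70+129)/169⌉ = ⌈3349/169⌉ − ⌈3279/169⌉ = 20 − 20 = 0
n=46: ⌈(47·70+129)/169⌉ − ⌈(46·70+129)/169⌉ = ⌈3419/169⌉ − ⌈3349/169⌉ = 21 − 20 = 1
n=47: ⌈(48·70+129)/169⌉ − ⌈(47·70+129)/169⌉ = ⌈3489/169⌉ − ⌈3419/169⌉ = 21 − 21 = 0
n=48: ⌈(49·70+129)/169⌉ − ⌈(48·70+129)/169⌉ = ⌈3559/169⌉ − ⌈3489/169⌉ = 22 − 21 = 1
n=49: ⌈(50·70+129)/169⌉ − ⌈(49·70+129)/169⌉ = ⌈3629/169⌉ − ⌈3559/169⌉ = 22 − 22 = 0
n=50: ⌈(51·70+129)/169⌉ − ⌈(50·70+129)/169⌉ = ⌈3699/169⌉ − ⌈3629/169⌉ = 22 − 22 = 0
n=51: ⌈(52·70+129)/169⌉ − ⌈(51·70+129)/169⌉ = ⌈3769/169⌉ − ⌈3699/169⌉ = 23 − 22 = 1
n=52: ⌈(53·70+129)/169⌉ − ⌈(52·70+129)/169⌉ = ⌈3839/169⌉ − ⌈3769/169⌉ = 23 − 23 = 0
n=53: ⌈(54·70+129)/169⌉ − ⌈(53·70+129)/169⌉ = ⌈3909/169⌉ − ⌈3839/169⌉ = 24 − 23 = 1
n=54: ⌈(55·70+129)/169⌉ − ⌈(54·70+129)/169⌉ = ⌈3979/169⌉ − ⌈3909/169⌉ = 24 − 24 = 0
n=55: ⌈(56·70+129)/169⌉ − ⌈(55·70+129)/169⌉ = ⌈4049/169⌉ − ⌈3979/169⌉ = 24 − 24 = 0
n=56: ⌈(57·70+129)/169⌉ − ⌈(56·70+129)/169⌉ = ⌈4119/169⌉ − ⌈4049/169⌉ = 25 − 24 = 1
n=57: ⌈(58·70+129)/169⌉ − ⌈(57·70+129)/169⌉ = ⌈4189/169⌉ − ⌈4119/169⌉ = 25 − 25 = 0
n=58: ⌈(59·70+129)/169⌉ − ⌈(58·70+129)/169⌉ = ⌈4259/169⌉ − ⌈4189/169⌉ = 26 − 25 = 1
n=59: ⌈(60·70+129)/169⌉ − ⌈(59·70+129)/169⌉ = ⌈4329/169⌉ − ⌈4259/169⌉ = 26 − 26 = 0
n=60: ⌈(61·70+129)/169⌉ − ⌈(60·70+129)/169⌉ = ⌈4399/169⌉ − ⌈4329/169⌉ = 27 − 26 = 1
n=61: ⌈(62·70+129)/169⌉ − ⌈(61·70+129)/169⌉ = ⌈4469/169⌉ − ⌈4399/169⌉ = 27 − 27 = 0
n=62: ⌈(63·70+129)/169⌉ − ⌈(62·70+129)/169⌉ = ⌈4539/169⌉ − ⌈4469/169⌉ = 27 − 27 = 0
n=63: ⌈(64·70+129)/169⌉ − ⌈(63·70+129)/169⌉ = ⌈4609/169⌉ − ⌈4539/169⌉ = 28 − 27 = 1
n=64: ⌈(65·70+129)/169⌉ − ⌈(64·70+129)/169⌉ = ⌈4679/169⌉ − ⌈4609/169⌉ = 28 − 28 = 0
n=65: ⌈(66·70+129)/169⌉ − ⌈(65·70+129)/169⌉ = ⌈4749/169⌉ − ⌈4679/169⌉ = 29 − 28 = 1
n=66: ⌈(67·70+129)/169⌉ − ⌈(66·70+129)/169⌉ = ⌈4819/169⌉ − ⌈4749/169⌉ = 29 − 29 = 0
n=67: ⌈(68·70+129)/169⌉ − ⌈(67·70+129)/169⌉ = ⌈4889/169⌉ − ⌈4819/169⌉ = 29 − 29 = 0
n=68: ⌈(69·70+129)/169⌉ − ⌈(68·70+129)/169⌉ = ⌈4959/169⌉ − ⌈4889/169⌉ = 30 − 29 = 1
n=69: ⌈(70·70+129)/169⌉ − ⌈(69·70+129)/169⌉ = ⌈5029/169⌉ − ⌈4959/169⌉ = 30 − 30 = 0
n=70: ⌈(71·70+129)/169⌉ − ⌈(70·70+129)/169⌉ = ⌈5099/169⌉ − ⌈5029/169⌉ = 31 − 30 = 1
n=71: ⌈(72·70+129)/169⌉ − ⌈(71·70+129)/169⌉ = ⌈5169/169⌉ − ⌈5099/169⌉ = 31 − 31 = 0
n=72: ⌈(73·70+129)/169⌉ − ⌈(72·70+129)/169⌉ = ⌈5239/169⌉ − ⌈5169/169⌉ = 31 − 31 = 0
n=73: ⌈(74·70+129)/169⌉ − ⌈(73·70+129)/169⌉ = ⌈5309/169⌉ − ⌈5239/169⌉ = 32 − 31 = 1
n=74: ⌈(75·70+129)/169⌉ − ⌈(74·70+129)/169⌉ = ⌈5379/169⌉ − ⌈5309/169⌉ = 32 − 32 = 0
n=75: ⌈(76·70+129)/169⌉ − ⌈(75·70+129)/169⌉ = ⌈5449/169⌉ − ⌈5379/169⌉ = 33 − 32 = 1
n=76: ⌈(77·70+129)/169⌉ − ⌈(76·70+129)/169⌉ = ⌈5519/169⌉ − ⌈5449/169⌉ = 33 − 33 = 0
n=77: ⌈(78·70+129)/169⌉ − ⌈(77·70+129)/169⌉ = ⌈5589/169⌉ − ⌈5519/169⌉ = 34 − 33 = 1
n=78: ⌈(79·70+129)/169⌉ − ⌈(78·70+129)/169⌉ = ⌈5659/169⌉ − ⌈5589/169⌉ = 34 − 34 = 0
n=79: ⌈(80·70+129)/169⌉ − ⌈(79·70+129)/169⌉ = ⌈5729/169⌉ − ⌈5659/169⌉ = 34 − 34 = 0
n=80: ⌈(81·70+129)/169⌉ − ⌈(80·70+129)/169⌉ = ⌈5799/169⌉ − ⌈5729/169⌉ = 35 − 34 = 1
n=81: ⌈(82·70+129)/169⌉ − ⌈(81·70+129)/169⌉ = ⌈5869/169⌉ − ⌈5799/169⌉ = 35 − 35 = 0
n=82: ⌈(83·70+129)/169⌉ − ⌈(82·70+129)/169⌉ = ⌈5939/169⌉ − ⌈5869/169⌉ = 36 − 35 = 1
n=83: ⌈(84·70+129)/169⌉ − ⌈(83·70+129)/169⌉ = ⌈6009/169⌉ − ⌈5939/169⌉ = 36 − 36 = 0
n=84: ⌈(85·70+129)/169⌉ − ⌈(84·70+129)/169⌉ = ⌈6079/169⌉ − ⌈6009/169⌉ = 36 − 36 = 0
n=85: ⌈(86·70+129)/169⌉ − ⌈(85·70+129)/169⌉ = ⌈6149/169⌉ − ⌈6079/169⌉ = 37 − 36 = 1
n=86: ⌈(87·70+129)/169⌉ − ⌈(86·70+129)/169⌉ = ⌈6219/169⌉ − ⌈6149/169⌉ = 37 − 37 = 0

101001010010100101010010100101010010100101001010100101001010100101001010010101001010010
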